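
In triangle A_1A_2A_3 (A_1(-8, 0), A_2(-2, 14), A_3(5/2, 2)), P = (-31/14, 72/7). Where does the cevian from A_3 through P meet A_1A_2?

Barycentric coordinates of P with respect to A_1A_2A_3: (1/7, 5/7, 1/7).
On side A_1A_2 the A_3-coordinate is zero; dropping P's A_3-weight 1/7 and renormalizing the remaining 1/7 : 5/7 gives weights 1/6, 5/6 on A_1, A_2.
Q = (1/6)·(-8, 0) + (5/6)·(-2, 14) = (-3, 35/3).

(-3, 35/3)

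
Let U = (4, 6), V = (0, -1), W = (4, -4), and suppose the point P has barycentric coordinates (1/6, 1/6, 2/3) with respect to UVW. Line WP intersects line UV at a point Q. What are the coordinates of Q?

Line WP meets UV where the W-coordinate vanishes; zeroing P's W-weight and renormalizing leaves U, V-weights 1/6 : 1/6 → (1/2, 1/2).
So Q = (1/2)·U + (1/2)·V = (2, 5/2).

(2, 5/2)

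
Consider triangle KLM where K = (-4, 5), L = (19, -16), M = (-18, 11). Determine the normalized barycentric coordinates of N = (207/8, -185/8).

(-1/2, 11/8, 1/8)

Signed area of the reference triangle: [KLM] = ½·((-4)·(-16−11) + 19·(11−5) + (-18)·(5−(-16))) = ½·(108 + 114 − 378) = -78.
[NLM] = ½·((207/8)·(-16−11) + 19·(11−(-185/8)) + (-18)·(-185/8−(-16))) = ½·(-5589/8 + 5187/8 + 513/4) = 39, so the K-coordinate is 39/(-78) = -1/2.
[KNM] = ½·((-4)·(-185/8−11) + (207/8)·(11−5) + (-18)·(5−(-185/8))) = ½·(273/2 + 621/4 − 2025/4) = -429/4, so the L-coordinate is 11/8.
[KLN] = ½·((-4)·(-16−(-185/8)) + 19·(-185/8−5) + (207/8)·(5−(-16))) = ½·(-57/2 − 4275/8 + 4347/8) = -39/4, so the M-coordinate is 1/8.
Check: -1/2 + 11/8 + 1/8 = 1.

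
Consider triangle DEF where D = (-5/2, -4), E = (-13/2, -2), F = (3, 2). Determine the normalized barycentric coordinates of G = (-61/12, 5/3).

Signed area of the reference triangle: [DEF] = ½·((-5/2)·(-2−2) + (-13/2)·(2−(-4)) + 3·(-4−(-2))) = ½·(10 − 39 − 6) = -35/2.
[GEF] = ½·((-61/12)·(-2−2) + (-13/2)·(2−(5/3)) + 3·(5/3−(-2))) = ½·(61/3 − 13/6 + 11) = 175/12, so the D-coordinate is (175/12)/(-35/2) = -5/6.
[DGF] = ½·((-5/2)·(5/3−2) + (-61/12)·(2−(-4)) + 3·(-4−(5/3))) = ½·(5/6 − 61/2 − 17) = -70/3, so the E-coordinate is 4/3.
[DEG] = ½·((-5/2)·(-2−(5/3)) + (-13/2)·(5/3−(-4)) + (-61/12)·(-4−(-2))) = ½·(55/6 − 221/6 + 61/6) = -35/4, so the F-coordinate is 1/2.

(-5/6, 4/3, 1/2)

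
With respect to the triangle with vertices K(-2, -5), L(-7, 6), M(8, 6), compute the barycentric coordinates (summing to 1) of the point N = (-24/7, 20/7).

Signed area of the reference triangle: [KLM] = ½·((-2)·(6−6) + (-7)·(6−(-5)) + 8·(-5−6)) = ½·(0 − 77 − 88) = -165/2.
[NLM] = ½·((-24/7)·(6−6) + (-7)·(6−(20/7)) + 8·(20/7−6)) = ½·(0 − 22 − 176/7) = -165/7, so the K-coordinate is (-165/7)/(-165/2) = 2/7.
[KNM] = ½·((-2)·(20/7−6) + (-24/7)·(6−(-5)) + 8·(-5−(20/7))) = ½·(44/7 − 264/7 − 440/7) = -330/7, so the L-coordinate is 4/7.
[KLN] = ½·((-2)·(6−(20/7)) + (-7)·(20/7−(-5)) + (-24/7)·(-5−6)) = ½·(-44/7 − 55 + 264/7) = -165/14, so the M-coordinate is 1/7.

(2/7, 4/7, 1/7)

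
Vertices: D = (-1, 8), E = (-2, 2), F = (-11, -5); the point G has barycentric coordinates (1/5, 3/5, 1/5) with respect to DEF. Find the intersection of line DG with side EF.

(-17/4, 1/4)

Line DG meets EF where the D-coordinate vanishes; zeroing G's D-weight and renormalizing leaves E, F-weights 3/5 : 1/5 → (3/4, 1/4).
So H = (3/4)·E + (1/4)·F = (-17/4, 1/4).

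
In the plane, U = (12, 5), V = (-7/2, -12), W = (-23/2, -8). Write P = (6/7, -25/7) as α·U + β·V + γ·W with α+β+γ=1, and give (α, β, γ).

Signed area of the reference triangle: [UVW] = ½·(12·(-12−(-8)) + (-7/2)·(-8−5) + (-23/2)·(5−(-12))) = ½·(-48 + 91/2 − 391/2) = -99.
[PVW] = ½·((6/7)·(-12−(-8)) + (-7/2)·(-8−(-25/7)) + (-23/2)·(-25/7−(-12))) = ½·(-24/7 + 31/2 − 1357/14) = -297/7, so the U-coordinate is (-297/7)/(-99) = 3/7.
[UPW] = ½·(12·(-25/7−(-8)) + (6/7)·(-8−5) + (-23/2)·(5−(-25/7))) = ½·(372/7 − 78/7 − 690/7) = -198/7, so the V-coordinate is 2/7.
[UVP] = ½·(12·(-12−(-25/7)) + (-7/2)·(-25/7−5) + (6/7)·(5−(-12))) = ½·(-708/7 + 30 + 102/7) = -198/7, so the W-coordinate is 2/7.
Check: 3/7 + 2/7 + 2/7 = 1.

(3/7, 2/7, 2/7)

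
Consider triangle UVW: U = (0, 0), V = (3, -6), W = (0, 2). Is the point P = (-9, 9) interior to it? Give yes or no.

no

Barycentric coordinates of P: (17/2, -3, -9/2).
The three coordinates are positive, negative, negative; a point is interior exactly when all three are positive.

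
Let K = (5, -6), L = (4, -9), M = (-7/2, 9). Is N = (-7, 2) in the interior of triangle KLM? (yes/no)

Barycentric coordinates of N: (-77/27, 224/81, 88/81).
The three coordinates are negative, positive, positive; a point is interior exactly when all three are positive.

no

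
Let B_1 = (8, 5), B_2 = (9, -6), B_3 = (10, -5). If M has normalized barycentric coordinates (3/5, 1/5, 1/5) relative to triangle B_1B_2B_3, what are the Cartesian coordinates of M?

(43/5, 4/5)

M = (3/5)·B_1 + (1/5)·B_2 + (1/5)·B_3.
x-coordinate: (3/5)·8 + (1/5)·9 + (1/5)·10 = 43/5.
y-coordinate: (3/5)·5 + (1/5)·(-6) + (1/5)·(-5) = 4/5.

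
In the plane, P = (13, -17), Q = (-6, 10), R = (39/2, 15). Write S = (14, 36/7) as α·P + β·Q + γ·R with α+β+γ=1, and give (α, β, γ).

Signed area of the reference triangle: [PQR] = ½·(13·(10−15) + (-6)·(15−(-17)) + (39/2)·(-17−10)) = ½·(-65 − 192 − 1053/2) = -1567/4.
[SQR] = ½·(14·(10−15) + (-6)·(15−(36/7)) + (39/2)·(36/7−10)) = ½·(-70 − 414/7 − 663/7) = -1567/14, so the P-coordinate is (-1567/14)/(-1567/4) = 2/7.
[PSR] = ½·(13·(36/7−15) + 14·(15−(-17)) + (39/2)·(-17−(36/7))) = ½·(-897/7 + 448 − 6045/14) = -1567/28, so the Q-coordinate is 1/7.
[PQS] = ½·(13·(10−(36/7)) + (-6)·(36/7−(-17)) + 14·(-17−10)) = ½·(442/7 − 930/7 − 378) = -1567/7, so the R-coordinate is 4/7.
Check: 2/7 + 1/7 + 4/7 = 1.

(2/7, 1/7, 4/7)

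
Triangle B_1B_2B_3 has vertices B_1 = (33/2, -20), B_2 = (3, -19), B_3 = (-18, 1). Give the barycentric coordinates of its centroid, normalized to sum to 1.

(1/3, 1/3, 1/3)

The centroid is the average of the vertices, so each weight is 1/3.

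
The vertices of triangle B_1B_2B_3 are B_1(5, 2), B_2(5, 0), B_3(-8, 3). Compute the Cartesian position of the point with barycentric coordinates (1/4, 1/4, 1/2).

(-3/2, 2)

M = (1/4)·B_1 + (1/4)·B_2 + (1/2)·B_3.
x-coordinate: (1/4)·5 + (1/4)·5 + (1/2)·(-8) = -3/2.
y-coordinate: (1/4)·2 + (1/4)·0 + (1/2)·3 = 2.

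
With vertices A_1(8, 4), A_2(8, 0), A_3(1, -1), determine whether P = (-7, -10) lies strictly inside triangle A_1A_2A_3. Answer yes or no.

no

Barycentric coordinates of P: (-55/28, 23/28, 15/7).
The three coordinates are negative, positive, positive; a point is interior exactly when all three are positive.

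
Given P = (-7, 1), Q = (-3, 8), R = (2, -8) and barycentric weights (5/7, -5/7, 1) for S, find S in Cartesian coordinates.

(-6/7, -13)

S = (5/7)·P + (-5/7)·Q + 1·R.
x-coordinate: (5/7)·(-7) + (-5/7)·(-3) + 1·2 = -6/7.
y-coordinate: (5/7)·1 + (-5/7)·8 + 1·(-8) = -13.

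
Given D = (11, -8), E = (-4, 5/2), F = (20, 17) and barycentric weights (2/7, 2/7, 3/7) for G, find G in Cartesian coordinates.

(74/7, 40/7)

G = (2/7)·D + (2/7)·E + (3/7)·F.
x-coordinate: (2/7)·11 + (2/7)·(-4) + (3/7)·20 = 74/7.
y-coordinate: (2/7)·(-8) + (2/7)·(5/2) + (3/7)·17 = 40/7.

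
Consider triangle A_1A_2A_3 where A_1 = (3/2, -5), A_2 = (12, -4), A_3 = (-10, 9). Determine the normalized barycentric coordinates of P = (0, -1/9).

Signed area of the reference triangle: [A_1A_2A_3] = ½·((3/2)·(-4−9) + 12·(9−(-5)) + (-10)·(-5−(-4))) = ½·(-39/2 + 168 + 10) = 317/4.
[PA_2A_3] = ½·(0·(-4−9) + 12·(9−(-1/9)) + (-10)·(-1/9−(-4))) = ½·(0 + 328/3 − 350/9) = 317/9, so the A_1-coordinate is (317/9)/(317/4) = 4/9.
[A_1PA_3] = ½·((3/2)·(-1/9−9) + 0·(9−(-5)) + (-10)·(-5−(-1/9))) = ½·(-41/3 + 0 + 440/9) = 317/18, so the A_2-coordinate is 2/9.
[A_1A_2P] = ½·((3/2)·(-4−(-1/9)) + 12·(-1/9−(-5)) + 0·(-5−(-4))) = ½·(-35/6 + 176/3 + 0) = 317/12, so the A_3-coordinate is 1/3.
Check: 4/9 + 2/9 + 1/3 = 1.

(4/9, 2/9, 1/3)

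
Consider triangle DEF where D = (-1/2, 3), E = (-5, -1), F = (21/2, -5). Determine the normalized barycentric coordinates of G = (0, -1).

Signed area of the reference triangle: [DEF] = ½·((-1/2)·(-1−(-5)) + (-5)·(-5−3) + (21/2)·(3−(-1))) = ½·(-2 + 40 + 42) = 40.
[GEF] = ½·(0·(-1−(-5)) + (-5)·(-5−(-1)) + (21/2)·(-1−(-1))) = ½·(0 + 20 + 0) = 10, so the D-coordinate is 10/40 = 1/4.
[DGF] = ½·((-1/2)·(-1−(-5)) + 0·(-5−3) + (21/2)·(3−(-1))) = ½·(-2 + 0 + 42) = 20, so the E-coordinate is 1/2.
[DEG] = ½·((-1/2)·(-1−(-1)) + (-5)·(-1−3) + 0·(3−(-1))) = ½·(0 + 20 + 0) = 10, so the F-coordinate is 1/4.

(1/4, 1/2, 1/4)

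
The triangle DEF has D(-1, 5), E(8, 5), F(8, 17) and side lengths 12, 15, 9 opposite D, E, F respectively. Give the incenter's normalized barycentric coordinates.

(1/3, 5/12, 1/4)

The incenter has barycentric coordinates proportional to the opposite side lengths: (12 : 15 : 9).
Normalizing by 12+15+9 = 36 gives (1/3, 5/12, 1/4).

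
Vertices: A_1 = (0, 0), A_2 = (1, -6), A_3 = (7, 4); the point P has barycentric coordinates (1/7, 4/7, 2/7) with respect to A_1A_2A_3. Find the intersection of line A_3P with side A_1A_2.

Line A_3P meets A_1A_2 where the A_3-coordinate vanishes; zeroing P's A_3-weight and renormalizing leaves A_1, A_2-weights 1/7 : 4/7 → (1/5, 4/5).
So Q = (1/5)·A_1 + (4/5)·A_2 = (4/5, -24/5).

(4/5, -24/5)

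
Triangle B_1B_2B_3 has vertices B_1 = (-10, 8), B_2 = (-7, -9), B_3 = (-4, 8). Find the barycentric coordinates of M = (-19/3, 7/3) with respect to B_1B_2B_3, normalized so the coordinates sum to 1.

Signed area of the reference triangle: [B_1B_2B_3] = ½·((-10)·(-9−8) + (-7)·(8−8) + (-4)·(8−(-9))) = ½·(170 + 0 − 68) = 51.
[MB_2B_3] = ½·((-19/3)·(-9−8) + (-7)·(8−(7/3)) + (-4)·(7/3−(-9))) = ½·(323/3 − 119/3 − 136/3) = 34/3, so the B_1-coordinate is (34/3)/51 = 2/9.
[B_1MB_3] = ½·((-10)·(7/3−8) + (-19/3)·(8−8) + (-4)·(8−(7/3))) = ½·(170/3 + 0 − 68/3) = 17, so the B_2-coordinate is 1/3.
[B_1B_2M] = ½·((-10)·(-9−(7/3)) + (-7)·(7/3−8) + (-19/3)·(8−(-9))) = ½·(340/3 + 119/3 − 323/3) = 68/3, so the B_3-coordinate is 4/9.
Check: 2/9 + 1/3 + 4/9 = 1.

(2/9, 1/3, 4/9)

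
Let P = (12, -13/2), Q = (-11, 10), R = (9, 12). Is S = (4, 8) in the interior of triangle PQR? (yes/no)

Barycentric coordinates of S: (35/188, 209/752, 403/752).
The three coordinates are positive, positive, positive; a point is interior exactly when all three are positive.

yes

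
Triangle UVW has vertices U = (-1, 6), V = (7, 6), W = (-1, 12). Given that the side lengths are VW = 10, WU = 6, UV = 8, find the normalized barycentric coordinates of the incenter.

The incenter has barycentric coordinates proportional to the opposite side lengths: (10 : 6 : 8).
Normalizing by 10+6+8 = 24 gives (5/12, 1/4, 1/3).

(5/12, 1/4, 1/3)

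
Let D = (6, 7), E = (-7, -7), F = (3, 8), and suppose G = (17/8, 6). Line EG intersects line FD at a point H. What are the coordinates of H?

(24/7, 55/7)

Barycentric coordinates of G with respect to DEF: (1/8, 1/8, 3/4).
On side FD the E-coordinate is zero; dropping G's E-weight 1/8 and renormalizing the remaining 3/4 : 1/8 gives weights 6/7, 1/7 on F, D.
H = (6/7)·(3, 8) + (1/7)·(6, 7) = (24/7, 55/7).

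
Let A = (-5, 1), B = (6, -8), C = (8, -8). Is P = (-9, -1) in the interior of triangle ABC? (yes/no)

no

Barycentric coordinates of P: (7/9, 31/9, -29/9).
The three coordinates are positive, positive, negative; a point is interior exactly when all three are positive.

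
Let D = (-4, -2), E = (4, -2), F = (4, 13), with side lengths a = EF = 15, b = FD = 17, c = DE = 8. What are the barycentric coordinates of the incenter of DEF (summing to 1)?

The incenter has barycentric coordinates proportional to the opposite side lengths: (15 : 17 : 8).
Normalizing by 15+17+8 = 40 gives (3/8, 17/40, 1/5).

(3/8, 17/40, 1/5)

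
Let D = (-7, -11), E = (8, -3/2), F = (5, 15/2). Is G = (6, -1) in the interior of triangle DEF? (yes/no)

Barycentric coordinates of G: (11/109, 241/327, 53/327).
The three coordinates are positive, positive, positive; a point is interior exactly when all three are positive.

yes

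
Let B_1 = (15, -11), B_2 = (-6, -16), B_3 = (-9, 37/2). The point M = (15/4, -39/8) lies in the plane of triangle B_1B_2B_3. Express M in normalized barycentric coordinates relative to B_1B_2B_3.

Signed area of the reference triangle: [B_1B_2B_3] = ½·(15·(-16−(37/2)) + (-6)·(37/2−(-11)) + (-9)·(-11−(-16))) = ½·(-1035/2 − 177 − 45) = -1479/4.
[MB_2B_3] = ½·((15/4)·(-16−(37/2)) + (-6)·(37/2−(-39/8)) + (-9)·(-39/8−(-16))) = ½·(-1035/8 − 561/4 − 801/8) = -1479/8, so the B_1-coordinate is (-1479/8)/(-1479/4) = 1/2.
[B_1MB_3] = ½·(15·(-39/8−(37/2)) + (15/4)·(37/2−(-11)) + (-9)·(-11−(-39/8))) = ½·(-2805/8 + 885/8 + 441/8) = -1479/16, so the B_2-coordinate is 1/4.
[B_1B_2M] = ½·(15·(-16−(-39/8)) + (-6)·(-39/8−(-11)) + (15/4)·(-11−(-16))) = ½·(-1335/8 − 147/4 + 75/4) = -1479/16, so the B_3-coordinate is 1/4.
Check: 1/2 + 1/4 + 1/4 = 1.

(1/2, 1/4, 1/4)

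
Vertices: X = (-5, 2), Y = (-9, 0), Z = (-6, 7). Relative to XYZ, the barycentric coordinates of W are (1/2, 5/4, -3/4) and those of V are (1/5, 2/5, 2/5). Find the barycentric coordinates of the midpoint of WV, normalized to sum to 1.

Since both coordinate triples sum to 1, the midpoint's barycentrics are the componentwise average.
(1/2+1/5)/2 = 7/20; similarly 33/40 and -7/40.

(7/20, 33/40, -7/40)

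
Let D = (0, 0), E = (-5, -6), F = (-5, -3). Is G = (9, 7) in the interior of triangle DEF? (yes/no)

no

Barycentric coordinates of G: (14/5, -8/15, -19/15).
The three coordinates are positive, negative, negative; a point is interior exactly when all three are positive.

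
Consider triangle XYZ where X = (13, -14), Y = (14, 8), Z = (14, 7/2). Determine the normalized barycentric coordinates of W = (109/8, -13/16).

Signed area of the reference triangle: [XYZ] = ½·(13·(8−(7/2)) + 14·(7/2−(-14)) + 14·(-14−8)) = ½·(117/2 + 245 − 308) = -9/4.
[WYZ] = ½·((109/8)·(8−(7/2)) + 14·(7/2−(-13/16)) + 14·(-13/16−8)) = ½·(981/16 + 483/8 − 987/8) = -27/32, so the X-coordinate is (-27/32)/(-9/4) = 3/8.
[XWZ] = ½·(13·(-13/16−(7/2)) + (109/8)·(7/2−(-14)) + 14·(-14−(-13/16))) = ½·(-897/16 + 3815/16 − 1477/8) = -9/8, so the Y-coordinate is 1/2.
[XYW] = ½·(13·(8−(-13/16)) + 14·(-13/16−(-14)) + (109/8)·(-14−8)) = ½·(1833/16 + 1477/8 − 1199/4) = -9/32, so the Z-coordinate is 1/8.

(3/8, 1/2, 1/8)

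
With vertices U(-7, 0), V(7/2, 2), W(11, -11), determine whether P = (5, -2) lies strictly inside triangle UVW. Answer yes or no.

Barycentric coordinates of P: (7/101, 64/101, 30/101).
The three coordinates are positive, positive, positive; a point is interior exactly when all three are positive.

yes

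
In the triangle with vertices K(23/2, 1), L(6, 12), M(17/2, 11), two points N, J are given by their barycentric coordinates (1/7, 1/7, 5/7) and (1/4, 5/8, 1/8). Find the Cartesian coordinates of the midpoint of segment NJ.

Barycentric coordinates of the midpoint are the average: (11/56, 43/112, 47/112).
Converting: (11/56)·K + (43/112)·L + (47/112)·M = (1821/224, 1055/112).

(1821/224, 1055/112)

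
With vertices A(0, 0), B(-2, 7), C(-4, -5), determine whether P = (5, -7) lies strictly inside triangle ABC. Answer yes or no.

Barycentric coordinates of P: (56/19, -53/38, -21/38).
The three coordinates are positive, negative, negative; a point is interior exactly when all three are positive.

no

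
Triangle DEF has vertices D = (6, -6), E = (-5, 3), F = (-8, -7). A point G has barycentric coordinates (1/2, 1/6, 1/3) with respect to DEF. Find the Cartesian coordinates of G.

(-1/2, -29/6)

G = (1/2)·D + (1/6)·E + (1/3)·F.
x-coordinate: (1/2)·6 + (1/6)·(-5) + (1/3)·(-8) = -1/2.
y-coordinate: (1/2)·(-6) + (1/6)·3 + (1/3)·(-7) = -29/6.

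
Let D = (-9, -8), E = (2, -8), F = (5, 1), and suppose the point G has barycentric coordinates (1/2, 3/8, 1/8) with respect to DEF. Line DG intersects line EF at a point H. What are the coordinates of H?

Line DG meets EF where the D-coordinate vanishes; zeroing G's D-weight and renormalizing leaves E, F-weights 3/8 : 1/8 → (3/4, 1/4).
So H = (3/4)·E + (1/4)·F = (11/4, -23/4).

(11/4, -23/4)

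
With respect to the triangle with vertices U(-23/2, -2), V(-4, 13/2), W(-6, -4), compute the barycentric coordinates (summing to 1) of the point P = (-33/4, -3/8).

Signed area of the reference triangle: [UVW] = ½·((-23/2)·(13/2−(-4)) + (-4)·(-4−(-2)) + (-6)·(-2−(13/2))) = ½·(-483/4 + 8 + 51) = -247/8.
[PVW] = ½·((-33/4)·(13/2−(-4)) + (-4)·(-4−(-3/8)) + (-6)·(-3/8−(13/2))) = ½·(-693/8 + 29/2 + 165/4) = -247/16, so the U-coordinate is (-247/16)/(-247/8) = 1/2.
[UPW] = ½·((-23/2)·(-3/8−(-4)) + (-33/4)·(-4−(-2)) + (-6)·(-2−(-3/8))) = ½·(-667/16 + 33/2 + 39/4) = -247/32, so the V-coordinate is 1/4.
[UVP] = ½·((-23/2)·(13/2−(-3/8)) + (-4)·(-3/8−(-2)) + (-33/4)·(-2−(13/2))) = ½·(-1265/16 − 13/2 + 561/8) = -247/32, so the W-coordinate is 1/4.
Check: 1/2 + 1/4 + 1/4 = 1.

(1/2, 1/4, 1/4)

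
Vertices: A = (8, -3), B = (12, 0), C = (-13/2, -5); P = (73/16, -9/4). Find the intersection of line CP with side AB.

(56/5, -3/5)

Barycentric coordinates of P with respect to ABC: (1/8, 1/2, 3/8).
On side AB the C-coordinate is zero; dropping P's C-weight 3/8 and renormalizing the remaining 1/8 : 1/2 gives weights 1/5, 4/5 on A, B.
Q = (1/5)·(8, -3) + (4/5)·(12, 0) = (56/5, -3/5).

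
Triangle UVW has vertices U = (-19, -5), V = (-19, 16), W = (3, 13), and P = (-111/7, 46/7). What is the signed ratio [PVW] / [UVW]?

[UVW] = ½·((-19)·(16−13) + (-19)·(13−(-5)) + 3·(-5−16)) = ½·(-57 − 342 − 63) = -231.
[PVW] = ½·((-111/7)·(16−13) + (-19)·(13−(46/7)) + 3·(46/7−16)) = ½·(-333/7 − 855/7 − 198/7) = -99, so the ratio is (-99)/(-231) = 3/7.

3/7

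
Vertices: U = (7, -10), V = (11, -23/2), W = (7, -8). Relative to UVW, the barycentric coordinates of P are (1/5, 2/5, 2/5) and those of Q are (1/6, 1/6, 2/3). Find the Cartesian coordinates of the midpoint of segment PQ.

(122/15, -1123/120)

Barycentric coordinates of the midpoint are the average: (11/60, 17/60, 8/15).
Converting: (11/60)·U + (17/60)·V + (8/15)·W = (122/15, -1123/120).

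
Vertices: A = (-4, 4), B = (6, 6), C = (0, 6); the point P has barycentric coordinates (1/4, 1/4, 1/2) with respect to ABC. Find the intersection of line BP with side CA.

(-4/3, 16/3)

Line BP meets CA where the B-coordinate vanishes; zeroing P's B-weight and renormalizing leaves C, A-weights 1/2 : 1/4 → (2/3, 1/3).
So Q = (2/3)·C + (1/3)·A = (-4/3, 16/3).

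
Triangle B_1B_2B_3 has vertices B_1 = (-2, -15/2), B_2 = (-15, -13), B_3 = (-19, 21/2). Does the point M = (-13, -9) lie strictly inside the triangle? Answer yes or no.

Barycentric coordinates of M: (126/655, 447/655, 82/655).
The three coordinates are positive, positive, positive; a point is interior exactly when all three are positive.

yes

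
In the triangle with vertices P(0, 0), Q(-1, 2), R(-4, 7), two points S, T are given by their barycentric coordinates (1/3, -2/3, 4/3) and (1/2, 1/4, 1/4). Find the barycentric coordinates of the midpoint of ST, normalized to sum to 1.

Since both coordinate triples sum to 1, the midpoint's barycentrics are the componentwise average.
(1/3+1/2)/2 = 5/12; similarly -5/24 and 19/24.

(5/12, -5/24, 19/24)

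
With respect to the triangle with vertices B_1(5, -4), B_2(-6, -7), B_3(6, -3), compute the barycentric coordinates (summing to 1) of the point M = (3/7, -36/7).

Signed area of the reference triangle: [B_1B_2B_3] = ½·(5·(-7−(-3)) + (-6)·(-3−(-4)) + 6·(-4−(-7))) = ½·(-20 − 6 + 18) = -4.
[MB_2B_3] = ½·((3/7)·(-7−(-3)) + (-6)·(-3−(-36/7)) + 6·(-36/7−(-7))) = ½·(-12/7 − 90/7 + 78/7) = -12/7, so the B_1-coordinate is (-12/7)/(-4) = 3/7.
[B_1MB_3] = ½·(5·(-36/7−(-3)) + (3/7)·(-3−(-4)) + 6·(-4−(-36/7))) = ½·(-75/7 + 3/7 + 48/7) = -12/7, so the B_2-coordinate is 3/7.
[B_1B_2M] = ½·(5·(-7−(-36/7)) + (-6)·(-36/7−(-4)) + (3/7)·(-4−(-7))) = ½·(-65/7 + 48/7 + 9/7) = -4/7, so the B_3-coordinate is 1/7.
Check: 3/7 + 3/7 + 1/7 = 1.

(3/7, 3/7, 1/7)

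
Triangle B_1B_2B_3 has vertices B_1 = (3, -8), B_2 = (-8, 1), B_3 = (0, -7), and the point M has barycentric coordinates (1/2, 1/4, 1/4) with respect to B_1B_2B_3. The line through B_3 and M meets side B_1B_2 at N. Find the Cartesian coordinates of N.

(-2/3, -5)

Line B_3M meets B_1B_2 where the B_3-coordinate vanishes; zeroing M's B_3-weight and renormalizing leaves B_1, B_2-weights 1/2 : 1/4 → (2/3, 1/3).
So N = (2/3)·B_1 + (1/3)·B_2 = (-2/3, -5).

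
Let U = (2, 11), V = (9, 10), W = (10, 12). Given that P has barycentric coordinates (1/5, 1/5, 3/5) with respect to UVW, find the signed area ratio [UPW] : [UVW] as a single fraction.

The signed ratio [UPW]/[UVW] equals the barycentric coordinate of P at vertex V, which is 1/5.

1/5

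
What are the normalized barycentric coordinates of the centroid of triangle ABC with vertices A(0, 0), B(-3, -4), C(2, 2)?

The centroid is the average of the vertices, so each weight is 1/3.

(1/3, 1/3, 1/3)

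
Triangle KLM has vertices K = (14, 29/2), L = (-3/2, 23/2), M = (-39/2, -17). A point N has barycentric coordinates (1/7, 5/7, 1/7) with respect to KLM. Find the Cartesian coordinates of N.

(-13/7, 55/7)

N = (1/7)·K + (5/7)·L + (1/7)·M.
x-coordinate: (1/7)·14 + (5/7)·(-3/2) + (1/7)·(-39/2) = -13/7.
y-coordinate: (1/7)·(29/2) + (5/7)·(23/2) + (1/7)·(-17) = 55/7.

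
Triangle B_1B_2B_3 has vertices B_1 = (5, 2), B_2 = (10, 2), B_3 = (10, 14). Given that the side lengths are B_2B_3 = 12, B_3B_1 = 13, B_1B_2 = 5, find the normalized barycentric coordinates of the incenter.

(2/5, 13/30, 1/6)

The incenter has barycentric coordinates proportional to the opposite side lengths: (12 : 13 : 5).
Normalizing by 12+13+5 = 30 gives (2/5, 13/30, 1/6).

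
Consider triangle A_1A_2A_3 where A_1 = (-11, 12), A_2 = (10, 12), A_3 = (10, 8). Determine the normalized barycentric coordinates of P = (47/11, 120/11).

Signed area of the reference triangle: [A_1A_2A_3] = ½·((-11)·(12−8) + 10·(8−12) + 10·(12−12)) = ½·(-44 − 40 + 0) = -42.
[PA_2A_3] = ½·((47/11)·(12−8) + 10·(8−(120/11)) + 10·(120/11−12)) = ½·(188/11 − 320/11 − 120/11) = -126/11, so the A_1-coordinate is (-126/11)/(-42) = 3/11.
[A_1PA_3] = ½·((-11)·(120/11−8) + (47/11)·(8−12) + 10·(12−(120/11))) = ½·(-32 − 188/11 + 120/11) = -210/11, so the A_2-coordinate is 5/11.
[A_1A_2P] = ½·((-11)·(12−(120/11)) + 10·(120/11−12) + (47/11)·(12−12)) = ½·(-12 − 120/11 + 0) = -126/11, so the A_3-coordinate is 3/11.

(3/11, 5/11, 3/11)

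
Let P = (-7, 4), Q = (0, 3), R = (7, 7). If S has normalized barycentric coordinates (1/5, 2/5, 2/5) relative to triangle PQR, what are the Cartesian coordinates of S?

(7/5, 24/5)

S = (1/5)·P + (2/5)·Q + (2/5)·R.
x-coordinate: (1/5)·(-7) + (2/5)·0 + (2/5)·7 = 7/5.
y-coordinate: (1/5)·4 + (2/5)·3 + (2/5)·7 = 24/5.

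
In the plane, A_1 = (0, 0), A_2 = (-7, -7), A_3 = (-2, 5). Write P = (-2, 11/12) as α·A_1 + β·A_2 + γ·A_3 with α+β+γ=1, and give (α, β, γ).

(5/12, 1/6, 5/12)

Signed area of the reference triangle: [A_1A_2A_3] = ½·(0·(-7−5) + (-7)·(5−0) + (-2)·(0−(-7))) = ½·(0 − 35 − 14) = -49/2.
[PA_2A_3] = ½·((-2)·(-7−5) + (-7)·(5−(11/12)) + (-2)·(11/12−(-7))) = ½·(24 − 343/12 − 95/6) = -245/24, so the A_1-coordinate is (-245/24)/(-49/2) = 5/12.
[A_1PA_3] = ½·(0·(11/12−5) + (-2)·(5−0) + (-2)·(0−(11/12))) = ½·(0 − 10 + 11/6) = -49/12, so the A_2-coordinate is 1/6.
[A_1A_2P] = ½·(0·(-7−(11/12)) + (-7)·(11/12−0) + (-2)·(0−(-7))) = ½·(0 − 77/12 − 14) = -245/24, so the A_3-coordinate is 5/12.
Check: 5/12 + 1/6 + 5/12 = 1.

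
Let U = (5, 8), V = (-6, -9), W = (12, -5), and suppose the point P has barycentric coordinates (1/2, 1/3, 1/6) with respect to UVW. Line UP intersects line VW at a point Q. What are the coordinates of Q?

(0, -23/3)

Line UP meets VW where the U-coordinate vanishes; zeroing P's U-weight and renormalizing leaves V, W-weights 1/3 : 1/6 → (2/3, 1/3).
So Q = (2/3)·V + (1/3)·W = (0, -23/3).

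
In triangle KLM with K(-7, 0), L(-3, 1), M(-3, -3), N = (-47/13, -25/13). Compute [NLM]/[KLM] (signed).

[KLM] = ½·((-7)·(1−(-3)) + (-3)·(-3−0) + (-3)·(0−1)) = ½·(-28 + 9 + 3) = -8.
[NLM] = ½·((-47/13)·(1−(-3)) + (-3)·(-3−(-25/13)) + (-3)·(-25/13−1)) = ½·(-188/13 + 42/13 + 114/13) = -16/13, so the ratio is (-16/13)/(-8) = 2/13.

2/13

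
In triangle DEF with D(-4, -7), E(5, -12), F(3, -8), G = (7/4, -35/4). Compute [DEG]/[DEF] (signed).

1/2

[DEF] = ½·((-4)·(-12−(-8)) + 5·(-8−(-7)) + 3·(-7−(-12))) = ½·(16 − 5 + 15) = 13.
[DEG] = ½·((-4)·(-12−(-35/4)) + 5·(-35/4−(-7)) + (7/4)·(-7−(-12))) = ½·(13 − 35/4 + 35/4) = 13/2, so the ratio is (13/2)/13 = 1/2.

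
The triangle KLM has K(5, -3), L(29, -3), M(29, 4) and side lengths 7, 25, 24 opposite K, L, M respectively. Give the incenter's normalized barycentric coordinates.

(1/8, 25/56, 3/7)

The incenter has barycentric coordinates proportional to the opposite side lengths: (7 : 25 : 24).
Normalizing by 7+25+24 = 56 gives (1/8, 25/56, 3/7).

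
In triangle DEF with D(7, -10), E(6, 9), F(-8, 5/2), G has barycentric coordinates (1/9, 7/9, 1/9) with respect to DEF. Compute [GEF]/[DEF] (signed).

1/9

The signed ratio [GEF]/[DEF] equals the barycentric coordinate of G at vertex D, which is 1/9.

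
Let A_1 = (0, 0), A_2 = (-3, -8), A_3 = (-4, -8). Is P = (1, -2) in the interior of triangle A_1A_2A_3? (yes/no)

Barycentric coordinates of P: (3/4, 2, -7/4).
The three coordinates are positive, positive, negative; a point is interior exactly when all three are positive.

no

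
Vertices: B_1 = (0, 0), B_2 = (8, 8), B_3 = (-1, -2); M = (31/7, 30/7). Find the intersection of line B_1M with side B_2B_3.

(31/5, 6)

Barycentric coordinates of M with respect to B_1B_2B_3: (2/7, 4/7, 1/7).
On side B_2B_3 the B_1-coordinate is zero; dropping M's B_1-weight 2/7 and renormalizing the remaining 4/7 : 1/7 gives weights 4/5, 1/5 on B_2, B_3.
N = (4/5)·(8, 8) + (1/5)·(-1, -2) = (31/5, 6).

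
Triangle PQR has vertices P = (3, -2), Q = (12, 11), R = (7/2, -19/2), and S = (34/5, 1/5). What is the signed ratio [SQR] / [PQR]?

1/5

[PQR] = ½·(3·(11−(-19/2)) + 12·(-19/2−(-2)) + (7/2)·(-2−11)) = ½·(123/2 − 90 − 91/2) = -37.
[SQR] = ½·((34/5)·(11−(-19/2)) + 12·(-19/2−(1/5)) + (7/2)·(1/5−11)) = ½·(697/5 − 582/5 − 189/5) = -37/5, so the ratio is (-37/5)/(-37) = 1/5.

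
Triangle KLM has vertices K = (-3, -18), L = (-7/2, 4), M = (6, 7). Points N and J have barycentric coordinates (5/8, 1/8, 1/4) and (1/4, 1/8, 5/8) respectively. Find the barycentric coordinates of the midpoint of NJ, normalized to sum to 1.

Since both coordinate triples sum to 1, the midpoint's barycentrics are the componentwise average.
(5/8+1/4)/2 = 7/16; similarly 1/8 and 7/16.

(7/16, 1/8, 7/16)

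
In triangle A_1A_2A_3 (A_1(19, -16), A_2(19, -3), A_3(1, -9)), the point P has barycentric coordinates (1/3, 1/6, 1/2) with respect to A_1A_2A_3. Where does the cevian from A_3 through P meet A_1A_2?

(19, -35/3)

Line A_3P meets A_1A_2 where the A_3-coordinate vanishes; zeroing P's A_3-weight and renormalizing leaves A_1, A_2-weights 1/3 : 1/6 → (2/3, 1/3).
So Q = (2/3)·A_1 + (1/3)·A_2 = (19, -35/3).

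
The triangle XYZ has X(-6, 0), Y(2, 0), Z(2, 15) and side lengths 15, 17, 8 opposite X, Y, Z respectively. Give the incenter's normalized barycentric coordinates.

(3/8, 17/40, 1/5)

The incenter has barycentric coordinates proportional to the opposite side lengths: (15 : 17 : 8).
Normalizing by 15+17+8 = 40 gives (3/8, 17/40, 1/5).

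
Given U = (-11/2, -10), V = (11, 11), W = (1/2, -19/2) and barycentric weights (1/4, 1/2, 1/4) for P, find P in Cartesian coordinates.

P = (1/4)·U + (1/2)·V + (1/4)·W.
x-coordinate: (1/4)·(-11/2) + (1/2)·11 + (1/4)·(1/2) = 17/4.
y-coordinate: (1/4)·(-10) + (1/2)·11 + (1/4)·(-19/2) = 5/8.

(17/4, 5/8)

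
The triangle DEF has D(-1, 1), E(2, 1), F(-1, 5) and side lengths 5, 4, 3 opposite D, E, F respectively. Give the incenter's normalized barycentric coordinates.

The incenter has barycentric coordinates proportional to the opposite side lengths: (5 : 4 : 3).
Normalizing by 5+4+3 = 12 gives (5/12, 1/3, 1/4).

(5/12, 1/3, 1/4)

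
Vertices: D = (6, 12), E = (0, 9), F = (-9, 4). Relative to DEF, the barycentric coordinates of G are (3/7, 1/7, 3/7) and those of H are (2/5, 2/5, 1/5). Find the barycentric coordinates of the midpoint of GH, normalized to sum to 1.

(29/70, 19/70, 11/35)

Since both coordinate triples sum to 1, the midpoint's barycentrics are the componentwise average.
(3/7+2/5)/2 = 29/70; similarly 19/70 and 11/35.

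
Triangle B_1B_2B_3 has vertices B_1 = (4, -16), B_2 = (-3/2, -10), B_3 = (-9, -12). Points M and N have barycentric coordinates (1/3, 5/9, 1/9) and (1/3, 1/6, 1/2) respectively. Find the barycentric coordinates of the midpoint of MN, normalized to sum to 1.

(1/3, 13/36, 11/36)

Since both coordinate triples sum to 1, the midpoint's barycentrics are the componentwise average.
(1/3+1/3)/2 = 1/3; similarly 13/36 and 11/36.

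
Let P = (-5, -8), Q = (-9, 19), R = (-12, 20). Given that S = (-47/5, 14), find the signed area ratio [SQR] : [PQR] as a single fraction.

[PQR] = ½·((-5)·(19−20) + (-9)·(20−(-8)) + (-12)·(-8−19)) = ½·(5 − 252 + 324) = 77/2.
[SQR] = ½·((-47/5)·(19−20) + (-9)·(20−14) + (-12)·(14−19)) = ½·(47/5 − 54 + 60) = 77/10, so the ratio is (77/10)/(77/2) = 1/5.

1/5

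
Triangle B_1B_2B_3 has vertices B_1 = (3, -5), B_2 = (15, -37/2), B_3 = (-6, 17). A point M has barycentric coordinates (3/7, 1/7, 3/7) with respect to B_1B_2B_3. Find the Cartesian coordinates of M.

(6/7, 5/2)

M = (3/7)·B_1 + (1/7)·B_2 + (3/7)·B_3.
x-coordinate: (3/7)·3 + (1/7)·15 + (3/7)·(-6) = 6/7.
y-coordinate: (3/7)·(-5) + (1/7)·(-37/2) + (3/7)·17 = 5/2.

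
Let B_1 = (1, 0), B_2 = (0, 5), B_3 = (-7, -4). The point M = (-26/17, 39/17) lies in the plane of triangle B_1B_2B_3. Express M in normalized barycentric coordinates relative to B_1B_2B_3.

(2/17, 11/17, 4/17)

Signed area of the reference triangle: [B_1B_2B_3] = ½·(1·(5−(-4)) + 0·(-4−0) + (-7)·(0−5)) = ½·(9 + 0 + 35) = 22.
[MB_2B_3] = ½·((-26/17)·(5−(-4)) + 0·(-4−(39/17)) + (-7)·(39/17−5)) = ½·(-234/17 + 0 + 322/17) = 44/17, so the B_1-coordinate is (44/17)/22 = 2/17.
[B_1MB_3] = ½·(1·(39/17−(-4)) + (-26/17)·(-4−0) + (-7)·(0−(39/17))) = ½·(107/17 + 104/17 + 273/17) = 242/17, so the B_2-coordinate is 11/17.
[B_1B_2M] = ½·(1·(5−(39/17)) + 0·(39/17−0) + (-26/17)·(0−5)) = ½·(46/17 + 0 + 130/17) = 88/17, so the B_3-coordinate is 4/17.
Check: 2/17 + 11/17 + 4/17 = 1.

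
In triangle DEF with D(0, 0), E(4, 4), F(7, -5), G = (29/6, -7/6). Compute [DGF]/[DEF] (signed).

[DEF] = ½·(0·(4−(-5)) + 4·(-5−0) + 7·(0−4)) = ½·(0 − 20 − 28) = -24.
[DGF] = ½·(0·(-7/6−(-5)) + (29/6)·(-5−0) + 7·(0−(-7/6))) = ½·(0 − 145/6 + 49/6) = -8, so the ratio is (-8)/(-24) = 1/3.

1/3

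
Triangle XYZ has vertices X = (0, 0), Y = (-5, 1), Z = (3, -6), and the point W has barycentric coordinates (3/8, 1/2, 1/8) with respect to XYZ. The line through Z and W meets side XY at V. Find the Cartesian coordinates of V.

Line ZW meets XY where the Z-coordinate vanishes; zeroing W's Z-weight and renormalizing leaves X, Y-weights 3/8 : 1/2 → (3/7, 4/7).
So V = (3/7)·X + (4/7)·Y = (-20/7, 4/7).

(-20/7, 4/7)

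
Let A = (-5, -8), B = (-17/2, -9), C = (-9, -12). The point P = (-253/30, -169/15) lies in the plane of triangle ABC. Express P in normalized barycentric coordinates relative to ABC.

Signed area of the reference triangle: [ABC] = ½·((-5)·(-9−(-12)) + (-17/2)·(-12−(-8)) + (-9)·(-8−(-9))) = ½·(-15 + 34 − 9) = 5.
[PBC] = ½·((-253/30)·(-9−(-12)) + (-17/2)·(-12−(-169/15)) + (-9)·(-169/15−(-9))) = ½·(-253/10 + 187/30 + 102/5) = 2/3, so the A-coordinate is (2/3)/5 = 2/15.
[APC] = ½·((-5)·(-169/15−(-12)) + (-253/30)·(-12−(-8)) + (-9)·(-8−(-169/15))) = ½·(-11/3 + 506/15 − 147/5) = 1/3, so the B-coordinate is 1/15.
[ABP] = ½·((-5)·(-9−(-169/15)) + (-17/2)·(-169/15−(-8)) + (-253/30)·(-8−(-9))) = ½·(-34/3 + 833/30 − 253/30) = 4, so the C-coordinate is 4/5.
Check: 2/15 + 1/15 + 4/5 = 1.

(2/15, 1/15, 4/5)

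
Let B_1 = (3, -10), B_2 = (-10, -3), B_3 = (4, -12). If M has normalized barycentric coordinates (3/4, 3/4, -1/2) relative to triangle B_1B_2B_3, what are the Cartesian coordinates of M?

(-29/4, -15/4)

M = (3/4)·B_1 + (3/4)·B_2 + (-1/2)·B_3.
x-coordinate: (3/4)·3 + (3/4)·(-10) + (-1/2)·4 = -29/4.
y-coordinate: (3/4)·(-10) + (3/4)·(-3) + (-1/2)·(-12) = -15/4.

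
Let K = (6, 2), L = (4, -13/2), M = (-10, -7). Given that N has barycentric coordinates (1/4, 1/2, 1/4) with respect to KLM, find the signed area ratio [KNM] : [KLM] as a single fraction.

1/2

The signed ratio [KNM]/[KLM] equals the barycentric coordinate of N at vertex L, which is 1/2.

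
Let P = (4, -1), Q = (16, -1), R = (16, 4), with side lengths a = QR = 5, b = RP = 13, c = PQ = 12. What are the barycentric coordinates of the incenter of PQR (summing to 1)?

The incenter has barycentric coordinates proportional to the opposite side lengths: (5 : 13 : 12).
Normalizing by 5+13+12 = 30 gives (1/6, 13/30, 2/5).

(1/6, 13/30, 2/5)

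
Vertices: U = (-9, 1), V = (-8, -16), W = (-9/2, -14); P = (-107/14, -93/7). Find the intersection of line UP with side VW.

Barycentric coordinates of P with respect to UVW: (1/7, 5/7, 1/7).
On side VW the U-coordinate is zero; dropping P's U-weight 1/7 and renormalizing the remaining 5/7 : 1/7 gives weights 5/6, 1/6 on V, W.
Q = (5/6)·(-8, -16) + (1/6)·(-9/2, -14) = (-89/12, -47/3).

(-89/12, -47/3)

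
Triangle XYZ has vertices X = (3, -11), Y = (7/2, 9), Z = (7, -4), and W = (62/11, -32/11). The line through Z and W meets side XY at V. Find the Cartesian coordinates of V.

(13/4, -1)

Barycentric coordinates of W with respect to XYZ: (2/11, 2/11, 7/11).
On side XY the Z-coordinate is zero; dropping W's Z-weight 7/11 and renormalizing the remaining 2/11 : 2/11 gives weights 1/2, 1/2 on X, Y.
V = (1/2)·(3, -11) + (1/2)·(7/2, 9) = (13/4, -1).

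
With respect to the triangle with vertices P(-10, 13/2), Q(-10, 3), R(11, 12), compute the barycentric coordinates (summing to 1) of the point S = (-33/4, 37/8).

(1/4, 2/3, 1/12)

Signed area of the reference triangle: [PQR] = ½·((-10)·(3−12) + (-10)·(12−(13/2)) + 11·(13/2−3)) = ½·(90 − 55 + 77/2) = 147/4.
[SQR] = ½·((-33/4)·(3−12) + (-10)·(12−(37/8)) + 11·(37/8−3)) = ½·(297/4 − 295/4 + 143/8) = 147/16, so the P-coordinate is (147/16)/(147/4) = 1/4.
[PSR] = ½·((-10)·(37/8−12) + (-33/4)·(12−(13/2)) + 11·(13/2−(37/8))) = ½·(295/4 − 363/8 + 165/8) = 49/2, so the Q-coordinate is 2/3.
[PQS] = ½·((-10)·(3−(37/8)) + (-10)·(37/8−(13/2)) + (-33/4)·(13/2−3)) = ½·(65/4 + 75/4 − 231/8) = 49/16, so the R-coordinate is 1/12.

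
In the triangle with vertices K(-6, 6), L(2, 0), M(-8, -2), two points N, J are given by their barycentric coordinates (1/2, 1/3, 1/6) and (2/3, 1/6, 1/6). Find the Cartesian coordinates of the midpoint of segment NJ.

(-13/3, 19/6)

Barycentric coordinates of the midpoint are the average: (7/12, 1/4, 1/6).
Converting: (7/12)·K + (1/4)·L + (1/6)·M = (-13/3, 19/6).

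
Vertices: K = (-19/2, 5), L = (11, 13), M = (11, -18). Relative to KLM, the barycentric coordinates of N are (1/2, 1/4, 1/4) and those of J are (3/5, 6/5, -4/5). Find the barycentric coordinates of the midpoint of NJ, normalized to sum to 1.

(11/20, 29/40, -11/40)

Since both coordinate triples sum to 1, the midpoint's barycentrics are the componentwise average.
(1/2+3/5)/2 = 11/20; similarly 29/40 and -11/40.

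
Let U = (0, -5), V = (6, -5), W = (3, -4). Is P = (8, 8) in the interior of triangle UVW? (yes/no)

Barycentric coordinates of P: (-41/6, -31/6, 13).
The three coordinates are negative, negative, positive; a point is interior exactly when all three are positive.

no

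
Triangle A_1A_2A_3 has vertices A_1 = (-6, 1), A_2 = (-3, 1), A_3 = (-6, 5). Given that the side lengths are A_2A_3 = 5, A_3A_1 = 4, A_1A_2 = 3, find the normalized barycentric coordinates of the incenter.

The incenter has barycentric coordinates proportional to the opposite side lengths: (5 : 4 : 3).
Normalizing by 5+4+3 = 12 gives (5/12, 1/3, 1/4).

(5/12, 1/3, 1/4)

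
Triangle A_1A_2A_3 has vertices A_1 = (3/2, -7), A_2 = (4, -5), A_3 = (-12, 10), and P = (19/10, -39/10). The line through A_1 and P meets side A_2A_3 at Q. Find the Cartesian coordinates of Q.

(2, -25/8)

Barycentric coordinates of P with respect to A_1A_2A_3: (1/5, 7/10, 1/10).
On side A_2A_3 the A_1-coordinate is zero; dropping P's A_1-weight 1/5 and renormalizing the remaining 7/10 : 1/10 gives weights 7/8, 1/8 on A_2, A_3.
Q = (7/8)·(4, -5) + (1/8)·(-12, 10) = (2, -25/8).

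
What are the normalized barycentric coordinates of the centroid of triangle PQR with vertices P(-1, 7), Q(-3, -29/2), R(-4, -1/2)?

(1/3, 1/3, 1/3)

The centroid is the average of the vertices, so each weight is 1/3.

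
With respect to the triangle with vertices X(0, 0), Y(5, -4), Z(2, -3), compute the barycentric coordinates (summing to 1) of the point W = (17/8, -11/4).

Signed area of the reference triangle: [XYZ] = ½·(0·(-4−(-3)) + 5·(-3−0) + 2·(0−(-4))) = ½·(0 − 15 + 8) = -7/2.
[WYZ] = ½·((17/8)·(-4−(-3)) + 5·(-3−(-11/4)) + 2·(-11/4−(-4))) = ½·(-17/8 − 5/4 + 5/2) = -7/16, so the X-coordinate is (-7/16)/(-7/2) = 1/8.
[XWZ] = ½·(0·(-11/4−(-3)) + (17/8)·(-3−0) + 2·(0−(-11/4))) = ½·(0 − 51/8 + 11/2) = -7/16, so the Y-coordinate is 1/8.
[XYW] = ½·(0·(-4−(-11/4)) + 5·(-11/4−0) + (17/8)·(0−(-4))) = ½·(0 − 55/4 + 17/2) = -21/8, so the Z-coordinate is 3/4.
Check: 1/8 + 1/8 + 3/4 = 1.

(1/8, 1/8, 3/4)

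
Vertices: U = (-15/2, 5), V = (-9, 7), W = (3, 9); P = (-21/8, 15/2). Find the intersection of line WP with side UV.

(-33/4, 6)

Barycentric coordinates of P with respect to UVW: (1/4, 1/4, 1/2).
On side UV the W-coordinate is zero; dropping P's W-weight 1/2 and renormalizing the remaining 1/4 : 1/4 gives weights 1/2, 1/2 on U, V.
Q = (1/2)·(-15/2, 5) + (1/2)·(-9, 7) = (-33/4, 6).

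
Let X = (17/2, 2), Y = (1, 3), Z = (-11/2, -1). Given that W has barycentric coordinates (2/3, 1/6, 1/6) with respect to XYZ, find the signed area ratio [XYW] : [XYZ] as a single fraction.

1/6

The signed ratio [XYW]/[XYZ] equals the barycentric coordinate of W at vertex Z, which is 1/6.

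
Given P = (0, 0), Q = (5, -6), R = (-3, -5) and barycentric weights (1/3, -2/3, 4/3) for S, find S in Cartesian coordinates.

(-22/3, -8/3)

S = (1/3)·P + (-2/3)·Q + (4/3)·R.
x-coordinate: (1/3)·0 + (-2/3)·5 + (4/3)·(-3) = -22/3.
y-coordinate: (1/3)·0 + (-2/3)·(-6) + (4/3)·(-5) = -8/3.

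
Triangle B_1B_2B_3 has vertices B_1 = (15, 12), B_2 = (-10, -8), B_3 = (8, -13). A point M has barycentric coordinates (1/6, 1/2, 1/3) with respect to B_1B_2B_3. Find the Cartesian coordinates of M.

(1/6, -19/3)

M = (1/6)·B_1 + (1/2)·B_2 + (1/3)·B_3.
x-coordinate: (1/6)·15 + (1/2)·(-10) + (1/3)·8 = 1/6.
y-coordinate: (1/6)·12 + (1/2)·(-8) + (1/3)·(-13) = -19/3.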